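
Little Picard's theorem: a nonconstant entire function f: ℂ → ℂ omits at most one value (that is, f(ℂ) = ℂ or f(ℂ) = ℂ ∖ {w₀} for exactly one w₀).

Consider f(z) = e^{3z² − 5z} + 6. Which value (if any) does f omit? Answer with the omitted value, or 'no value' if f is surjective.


Little Picard bounds the complement of f(ℂ) to at most one point.
The exponent g(z) = 3z² − 5z is a nonconstant polynomial, hence surjective onto ℂ. So e^{g(z)} takes every value in {e^w : w ∈ ℂ} = ℂ ∖ {0}. Adding 6 shifts the range to ℂ ∖ {6}. f omits exactly 6.

Omitted value: 6.


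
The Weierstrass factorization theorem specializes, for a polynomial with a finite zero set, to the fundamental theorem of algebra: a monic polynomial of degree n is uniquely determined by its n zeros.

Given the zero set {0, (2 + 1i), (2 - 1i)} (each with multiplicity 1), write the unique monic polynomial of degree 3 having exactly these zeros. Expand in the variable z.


The polynomial is p(z) = ∏_{α ∈ S} (z − α), where S = {0, (2 + 1i), (2 - 1i)}.
Expanding the product yields: p(z) = z^3 -4·z^2 + 5·z.
Note conjugate pairs combine to real quadratics: (z − (2+1i))(z − (2−1i)) = z² − 4z + 5.
The resulting polynomial has degree 3 and real coefficients as required.

p(z) = z^3 -4·z^2 + 5·z.


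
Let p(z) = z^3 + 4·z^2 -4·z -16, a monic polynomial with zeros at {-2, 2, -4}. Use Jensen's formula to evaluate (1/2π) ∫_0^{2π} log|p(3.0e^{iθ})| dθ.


Zeros: -4, -2, 2; r = 3.0.
Inside |z| < r: -2, 2. Outside (|z| ≥ r): -4.
p(0) = -16, so log|p(0)| = log(16) = 2.7726.
Apply Jensen: I(r) = log|p(0)| + Σ_k log(r/|z_k|), summed over zeros inside |z| < r.
  log(r/|z_k|) for z_k = -2: log(3.0/2) = 0.4055
  log(r/|z_k|) for z_k = 2: log(3.0/2) = 0.4055
  Outside zeros (-4) contribute nothing to the Jensen sum.
Sum over inside zeros: 0.8109.
I(r) = log|p(0)| + (inside sum) = 2.7726 + 0.8109 = 3.5835.
Note: since some zeros are outside |z| ≤ r, the simplified n·log(r) form does NOT apply — only the inside zeros contribute.

I(r) ≈ 3.5835.


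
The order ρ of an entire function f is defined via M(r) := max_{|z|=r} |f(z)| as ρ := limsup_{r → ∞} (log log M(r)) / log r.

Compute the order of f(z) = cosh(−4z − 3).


cosh(w) is a linear combination of e^{iw} and e^{−iw} (or e^w, e^{−w} in the hyperbolic case), so |cosh(w)| ≤ e^{|w|}. With w = −4z − 3, |w| ≤ 4|z| + 3 = 4r + 3 on |z| = r, giving M(r) ≤ e^{4r + 3}, so ρ ≤ 1. On a suitable ray (z = it for sin/cos; z = t for sinh/cosh, t real → ∞), |cosh(−4z − 3)| grows like e^{4|t|}/2, so ρ ≥ 1. Hence ρ = 1.
Therefore ρ = 1.

Order ρ = 1.


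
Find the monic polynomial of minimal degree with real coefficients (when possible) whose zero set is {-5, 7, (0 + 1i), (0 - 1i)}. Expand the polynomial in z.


The polynomial is p(z) = ∏_{α ∈ S} (z − α), where S = {-5, 7, (0 + 1i), (0 - 1i)}.
Expanding the product yields: p(z) = z^4 -2·z^3 -34·z^2 -2·z -35.
Note conjugate pairs combine to real quadratics: (z − (0+1i))(z − (0−1i)) = z² + 1.
The resulting polynomial has degree 4 and real coefficients as required.

p(z) = z^4 -2·z^3 -34·z^2 -2·z -35.


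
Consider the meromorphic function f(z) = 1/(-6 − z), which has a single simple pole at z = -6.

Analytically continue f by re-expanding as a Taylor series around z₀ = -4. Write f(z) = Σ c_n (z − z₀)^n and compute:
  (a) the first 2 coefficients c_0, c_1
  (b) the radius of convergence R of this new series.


Let w = z − z₀, so z = z₀ + w.
Then -6 − z = -6 − (z₀ + w) = (-6 − z₀) − w = -2 − w.
f(z) = 1/(-2 − w) = (1/(-2)) · 1/(1 − w/(-2)) = Σ_{n≥0} w^n / (-2)^(n+1).
So c_n = 1/(-2)^(n+1):
  c_0 = 1/(-2)^1 = -1/2.
  c_1 = 1/(-2)^2 = 1/4.
The series is valid for |w/d| < 1, i.e. |z − z₀| < |d|.
Radius of convergence: R = |-6 − z₀| = |-2| = 2 (distance from z₀ to the singularity z = -6).

c_0 = -1/2, c_1 = 1/4; R = 2.


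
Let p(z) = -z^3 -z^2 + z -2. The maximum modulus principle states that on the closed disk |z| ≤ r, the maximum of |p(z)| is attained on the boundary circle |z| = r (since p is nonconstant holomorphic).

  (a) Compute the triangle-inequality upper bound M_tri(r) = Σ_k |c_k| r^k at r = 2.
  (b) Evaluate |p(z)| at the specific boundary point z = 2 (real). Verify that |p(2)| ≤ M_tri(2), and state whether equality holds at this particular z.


Coefficients: c_0 = -2, c_1 = 1, c_2 = -1, c_3 = -1. Radius r = 2.
Part (a). Triangle bound: M_tri(r) = Σ_k |c_k| r^k
  = |-2|·2^0 + |1|·2^1 + |-1|·2^2 + |-1|·2^3
  = 2 + 2 + 4 + 8 = 16.
This bounds M(r) := max_{|z|=r} |p(z)| from above; equality holds iff all terms c_k z^k can be made to align in phase at a single z on |z|=r.
Part (b). At z = 2 (real, on the circle |z| = r):
  p(2) = (-2)·2^0 + (1)·2^1 + (-1)·2^2 + (-1)·2^3 = -12.
  |p(2)| = 12.
Check: |p(2)| = 12 ≤ 16 = M_tri(2). ✓ Equality does not hold at z = 2 (the coefficients have mixed signs, so the terms do not all align in phase there).

M_tri(2) = 16; |p(2)| = 12; equality at z=2: no.


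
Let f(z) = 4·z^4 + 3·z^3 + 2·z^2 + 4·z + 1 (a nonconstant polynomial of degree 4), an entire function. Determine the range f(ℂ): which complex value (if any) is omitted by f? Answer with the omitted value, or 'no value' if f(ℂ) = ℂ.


Little Picard bounds the complement of f(ℂ) to at most one point.
For every w ∈ ℂ, the equation p(z) − w = 0 is a nonconstant polynomial in z and hence has at least one root by the fundamental theorem of algebra. So p is surjective onto ℂ, omitting no value.

Omitted value: no value.


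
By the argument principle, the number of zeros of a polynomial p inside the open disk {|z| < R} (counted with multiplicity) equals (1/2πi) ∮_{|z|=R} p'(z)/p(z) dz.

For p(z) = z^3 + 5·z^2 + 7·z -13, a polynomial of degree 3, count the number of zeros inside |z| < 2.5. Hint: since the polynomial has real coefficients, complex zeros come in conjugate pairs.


The zeros of p are: (-3 + 2i), (-3 - 2i), 1.
Their magnitudes are: 3.606, 3.606, 1.
Zeros with |z| < R = 2.5: 1.
Count = 1.
By the argument principle, (1/2πi) ∮_{|z|=R} p'(z)/p(z) dz equals exactly this count.

Number of zeros inside |z| < 2.5: 1.


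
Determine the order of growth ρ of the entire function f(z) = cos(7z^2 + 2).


Write cos(w) = (e^{iw} ± e^{−iw})/(2 or 2i), so |cos(w)| ≤ e^{|w|}. With w = 7z^2 + 2, |w| ≤ 7r^2 + 2 on |z|=r, giving M(r) ≤ e^{7r^2 + 2} and ρ ≤ 2. For the lower bound, choose z on |z|=r with 7z^2 purely imaginary of modulus 7r^2; then |cos(7z^2 + 2)| grows like e^{7r^2}/2, so ρ ≥ 2. Hence ρ = 2.
Therefore ρ = 2.

Order ρ = 2.


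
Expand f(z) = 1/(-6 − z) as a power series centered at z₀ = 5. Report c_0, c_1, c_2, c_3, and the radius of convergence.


Let w = z − z₀, so z = z₀ + w.
Then -6 − z = -6 − (z₀ + w) = (-6 − z₀) − w = -11 − w.
f(z) = 1/(-11 − w) = (1/(-11)) · 1/(1 − w/(-11)) = Σ_{n≥0} w^n / (-11)^(n+1).
So c_n = 1/(-11)^(n+1):
  c_0 = 1/(-11)^1 = -1/11.
  c_1 = 1/(-11)^2 = 1/121.
  c_2 = 1/(-11)^3 = -1/1331.
  c_3 = 1/(-11)^4 = 1/14641.
The series is valid for |w/d| < 1, i.e. |z − z₀| < |d|.
Radius of convergence: R = |-6 − z₀| = |-11| = 11 (distance from z₀ to the singularity z = -6).

c_0 = -1/11, c_1 = 1/121, c_2 = -1/1331, c_3 = 1/14641; R = 11.


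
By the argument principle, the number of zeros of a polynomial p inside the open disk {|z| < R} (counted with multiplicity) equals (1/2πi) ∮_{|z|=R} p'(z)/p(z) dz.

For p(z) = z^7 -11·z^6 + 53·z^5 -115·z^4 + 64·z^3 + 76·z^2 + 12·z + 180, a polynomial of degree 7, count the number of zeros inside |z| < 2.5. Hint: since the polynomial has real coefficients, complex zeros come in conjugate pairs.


The zeros of p are: (0 + 1i), (0 - 1i), (3 + 3i), (3 - 3i), (3 + 1i), (3 - 1i), -1.
Their magnitudes are: 1, 1, 4.243, 4.243, 3.162, 3.162, 1.
Zeros with |z| < R = 2.5: (0 + 1i), (0 - 1i), -1.
Count = 3.
By the argument principle, (1/2πi) ∮_{|z|=R} p'(z)/p(z) dz equals exactly this count.

Number of zeros inside |z| < 2.5: 3.


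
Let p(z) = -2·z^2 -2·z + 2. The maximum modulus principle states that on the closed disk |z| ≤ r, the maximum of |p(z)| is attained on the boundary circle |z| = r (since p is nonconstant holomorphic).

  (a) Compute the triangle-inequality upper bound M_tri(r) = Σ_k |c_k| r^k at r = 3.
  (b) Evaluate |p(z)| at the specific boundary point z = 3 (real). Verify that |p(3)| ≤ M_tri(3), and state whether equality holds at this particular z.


Coefficients: c_0 = 2, c_1 = -2, c_2 = -2. Radius r = 3.
Part (a). Triangle bound: M_tri(r) = Σ_k |c_k| r^k
  = |2|·3^0 + |-2|·3^1 + |-2|·3^2
  = 2 + 6 + 18 = 26.
This bounds M(r) := max_{|z|=r} |p(z)| from above; equality holds iff all terms c_k z^k can be made to align in phase at a single z on |z|=r.
Part (b). At z = 3 (real, on the circle |z| = r):
  p(3) = (2)·3^0 + (-2)·3^1 + (-2)·3^2 = -22.
  |p(3)| = 22.
Check: |p(3)| = 22 ≤ 26 = M_tri(3). ✓ Equality does not hold at z = 3 (the coefficients have mixed signs, so the terms do not all align in phase there).

M_tri(3) = 26; |p(3)| = 22; equality at z=3: no.


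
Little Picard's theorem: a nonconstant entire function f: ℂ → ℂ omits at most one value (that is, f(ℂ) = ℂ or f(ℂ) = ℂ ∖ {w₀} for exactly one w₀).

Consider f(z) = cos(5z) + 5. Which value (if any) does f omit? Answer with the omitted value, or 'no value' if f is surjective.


Little Picard bounds the complement of f(ℂ) to at most one point.
cos is entire and surjective onto ℂ: for every w ∈ ℂ, cos(ζ) = w has a solution ζ ∈ ℂ (e.g., via the complex inverse arccos). With ζ = 5z this gives z = ζ/(5). Then 1·cos(5z) takes every value in 1·ℂ = ℂ, and adding 5 is a bijection of ℂ. So f is surjective and omits no value. (Note: only on the real line is cos bounded by [−1, 1].)

Omitted value: no value.


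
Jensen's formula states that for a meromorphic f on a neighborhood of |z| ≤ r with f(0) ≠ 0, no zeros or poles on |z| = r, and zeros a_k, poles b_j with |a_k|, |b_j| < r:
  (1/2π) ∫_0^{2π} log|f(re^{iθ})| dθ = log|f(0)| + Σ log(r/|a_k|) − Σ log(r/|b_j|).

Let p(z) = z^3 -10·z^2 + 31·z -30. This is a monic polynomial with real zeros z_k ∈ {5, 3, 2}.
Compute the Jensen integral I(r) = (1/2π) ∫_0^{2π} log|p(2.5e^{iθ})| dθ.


Zeros: 2, 3, 5; r = 2.5.
Inside |z| < r: 2. Outside (|z| ≥ r): 3, 5.
p(0) = -30, so log|p(0)| = log(30) = 3.4012.
Apply Jensen: I(r) = log|p(0)| + Σ_k log(r/|z_k|), summed over zeros inside |z| < r.
  log(r/|z_k|) for z_k = 2: log(2.5/2) = 0.2231
  Outside zeros (3, 5) contribute nothing to the Jensen sum.
Sum over inside zeros: 0.2231.
I(r) = log|p(0)| + (inside sum) = 3.4012 + 0.2231 = 3.6243.
Note: since some zeros are outside |z| ≤ r, the simplified n·log(r) form does NOT apply — only the inside zeros contribute.

I(r) ≈ 3.6243.


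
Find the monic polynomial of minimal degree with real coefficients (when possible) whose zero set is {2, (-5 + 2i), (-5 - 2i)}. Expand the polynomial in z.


The polynomial is p(z) = ∏_{α ∈ S} (z − α), where S = {2, (-5 + 2i), (-5 - 2i)}.
Expanding the product yields: p(z) = z^3 + 8·z^2 + 9·z -58.
Note conjugate pairs combine to real quadratics: (z − (-5+2i))(z − (-5−2i)) = z² + 10z + 29.
The resulting polynomial has degree 3 and real coefficients as required.

p(z) = z^3 + 8·z^2 + 9·z -58.


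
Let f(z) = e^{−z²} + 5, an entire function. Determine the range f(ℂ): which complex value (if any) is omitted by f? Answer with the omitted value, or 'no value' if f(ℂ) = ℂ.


Little Picard bounds the complement of f(ℂ) to at most one point.
The exponent g(z) = −z² is a nonconstant polynomial, hence surjective onto ℂ. So e^{g(z)} takes every value in {e^w : w ∈ ℂ} = ℂ ∖ {0}. Adding 5 shifts the range to ℂ ∖ {5}. f omits exactly 5.

Omitted value: 5.


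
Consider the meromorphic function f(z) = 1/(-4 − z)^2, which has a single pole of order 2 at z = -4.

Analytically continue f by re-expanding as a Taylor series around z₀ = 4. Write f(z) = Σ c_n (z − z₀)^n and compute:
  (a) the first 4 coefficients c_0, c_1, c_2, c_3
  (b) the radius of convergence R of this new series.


Let w = z − z₀, so z = z₀ + w.
Then -4 − z = -4 − (z₀ + w) = (-4 − z₀) − w = -8 − w.
f(z) = 1/(-8 − w)^2 = (1/(-8)^2) · (1 − w/(-8))^{−2}.
By the binomial series (1−u)^{−2} = Σ_{n≥0} C(n+1, 1) u^n for |u|<1, with u = w/(-8):
  c_n = C(n+1, 1) / (-8)^(n+2).
  c_0 = 1/(-8)^2 = 1/64.
  c_1 = 2/(-8)^3 = -1/256.
  c_2 = 3/(-8)^4 = 3/4096.
  c_3 = 4/(-8)^5 = -1/8192.
The series is valid for |w/d| < 1, i.e. |z − z₀| < |d|.
Radius of convergence: R = |-4 − z₀| = |-8| = 8 (distance from z₀ to the singularity z = -4).

c_0 = 1/64, c_1 = -1/256, c_2 = 3/4096, c_3 = -1/8192; R = 8.


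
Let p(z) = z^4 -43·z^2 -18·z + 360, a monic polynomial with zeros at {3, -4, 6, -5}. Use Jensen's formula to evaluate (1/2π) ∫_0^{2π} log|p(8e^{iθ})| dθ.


Zeros: -5, -4, 3, 6; r = 8.
Inside |z| < r: -5, -4, 3, 6. Outside (|z| ≥ r): ∅.
p(0) = 360, so log|p(0)| = log(360) = 5.8861.
Apply Jensen: I(r) = log|p(0)| + Σ_k log(r/|z_k|), summed over zeros inside |z| < r.
  log(r/|z_k|) for z_k = 3: log(8/3) = 0.9808
  log(r/|z_k|) for z_k = -4: log(8/4) = 0.6931
  log(r/|z_k|) for z_k = 6: log(8/6) = 0.2877
  log(r/|z_k|) for z_k = -5: log(8/5) = 0.4700
Sum over inside zeros: 2.4317.
I(r) = log|p(0)| + (inside sum) = 5.8861 + 2.4317 = 8.3178.
Closed form (all zeros inside, monic): I(r) = n·log(r) = 4·log(8) = 8.3178. ✓

I(r) ≈ 8.3178.


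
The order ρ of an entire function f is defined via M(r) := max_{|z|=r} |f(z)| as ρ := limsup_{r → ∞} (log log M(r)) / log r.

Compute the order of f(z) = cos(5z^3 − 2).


Write cos(w) = (e^{iw} ± e^{−iw})/(2 or 2i), so |cos(w)| ≤ e^{|w|}. With w = 5z^3 − 2, |w| ≤ 5r^3 + 2 on |z|=r, giving M(r) ≤ e^{5r^3 + 2} and ρ ≤ 3. For the lower bound, choose z on |z|=r with 5z^3 purely imaginary of modulus 5r^3; then |cos(5z^3 − 2)| grows like e^{5r^3}/2, so ρ ≥ 3. Hence ρ = 3.
Therefore ρ = 3.

Order ρ = 3.


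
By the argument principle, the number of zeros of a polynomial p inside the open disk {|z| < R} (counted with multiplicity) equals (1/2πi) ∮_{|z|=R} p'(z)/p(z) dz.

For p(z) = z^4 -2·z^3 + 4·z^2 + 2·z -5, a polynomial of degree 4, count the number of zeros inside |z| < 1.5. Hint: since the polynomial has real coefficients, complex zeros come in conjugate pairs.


The zeros of p are: 1, -1, (1 + 2i), (1 - 2i).
Their magnitudes are: 1, 1, 2.236, 2.236.
Zeros with |z| < R = 1.5: 1, -1.
Count = 2.
By the argument principle, (1/2πi) ∮_{|z|=R} p'(z)/p(z) dz equals exactly this count.

Number of zeros inside |z| < 1.5: 2.


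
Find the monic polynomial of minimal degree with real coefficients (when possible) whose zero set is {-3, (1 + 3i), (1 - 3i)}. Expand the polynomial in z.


The polynomial is p(z) = ∏_{α ∈ S} (z − α), where S = {-3, (1 + 3i), (1 - 3i)}.
Expanding the product yields: p(z) = z^3 + z^2 + 4·z + 30.
Note conjugate pairs combine to real quadratics: (z − (1+3i))(z − (1−3i)) = z² − 2z + 10.
The resulting polynomial has degree 3 and real coefficients as required.

p(z) = z^3 + z^2 + 4·z + 30.


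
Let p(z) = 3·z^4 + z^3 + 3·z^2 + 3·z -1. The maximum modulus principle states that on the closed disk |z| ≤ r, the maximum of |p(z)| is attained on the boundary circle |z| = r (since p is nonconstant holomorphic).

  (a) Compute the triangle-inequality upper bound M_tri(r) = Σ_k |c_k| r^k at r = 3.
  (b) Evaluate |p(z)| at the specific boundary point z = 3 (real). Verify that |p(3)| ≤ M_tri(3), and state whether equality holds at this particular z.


Coefficients: c_0 = -1, c_1 = 3, c_2 = 3, c_3 = 1, c_4 = 3. Radius r = 3.
Part (a). Triangle bound: M_tri(r) = Σ_k |c_k| r^k
  = |-1|·3^0 + |3|·3^1 + |3|·3^2 + |1|·3^3 + |3|·3^4
  = 1 + 9 + 27 + 27 + 243 = 307.
This bounds M(r) := max_{|z|=r} |p(z)| from above; equality holds iff all terms c_k z^k can be made to align in phase at a single z on |z|=r.
Part (b). At z = 3 (real, on the circle |z| = r):
  p(3) = (-1)·3^0 + (3)·3^1 + (3)·3^2 + (1)·3^3 + (3)·3^4 = 305.
  |p(3)| = 305.
Check: |p(3)| = 305 ≤ 307 = M_tri(3). ✓ Equality does not hold at z = 3 (the coefficients have mixed signs, so the terms do not all align in phase there).

M_tri(3) = 307; |p(3)| = 305; equality at z=3: no.


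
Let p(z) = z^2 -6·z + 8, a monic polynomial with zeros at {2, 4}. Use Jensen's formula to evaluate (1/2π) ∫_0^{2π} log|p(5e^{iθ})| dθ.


Zeros: 2, 4; r = 5.
Inside |z| < r: 2, 4. Outside (|z| ≥ r): ∅.
p(0) = 8, so log|p(0)| = log(8) = 2.0794.
Apply Jensen: I(r) = log|p(0)| + Σ_k log(r/|z_k|), summed over zeros inside |z| < r.
  log(r/|z_k|) for z_k = 2: log(5/2) = 0.9163
  log(r/|z_k|) for z_k = 4: log(5/4) = 0.2231
Sum over inside zeros: 1.1394.
I(r) = log|p(0)| + (inside sum) = 2.0794 + 1.1394 = 3.2189.
Closed form (all zeros inside, monic): I(r) = n·log(r) = 2·log(5) = 3.2189. ✓

I(r) ≈ 3.2189.


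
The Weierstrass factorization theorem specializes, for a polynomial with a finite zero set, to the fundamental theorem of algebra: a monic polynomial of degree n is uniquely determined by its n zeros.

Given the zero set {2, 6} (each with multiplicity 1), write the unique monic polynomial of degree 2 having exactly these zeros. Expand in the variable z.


The polynomial is p(z) = ∏_{α ∈ S} (z − α), where S = {2, 6}.
Expanding the product yields: p(z) = z^2 -8·z + 12.
The resulting polynomial has degree 2 and real coefficients as required.

p(z) = z^2 -8·z + 12.


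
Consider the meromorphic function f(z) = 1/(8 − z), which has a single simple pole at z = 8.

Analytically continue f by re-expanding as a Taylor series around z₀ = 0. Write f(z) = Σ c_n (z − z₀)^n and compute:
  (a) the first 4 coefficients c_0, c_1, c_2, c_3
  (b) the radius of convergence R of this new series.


Let w = z − z₀, so z = z₀ + w.
Then 8 − z = 8 − (z₀ + w) = (8 − z₀) − w = 8 − w.
f(z) = 1/(8 − w) = (1/(8)) · 1/(1 − w/(8)) = Σ_{n≥0} w^n / (8)^(n+1).
So c_n = 1/(8)^(n+1):
  c_0 = 1/(8)^1 = 1/8.
  c_1 = 1/(8)^2 = 1/64.
  c_2 = 1/(8)^3 = 1/512.
  c_3 = 1/(8)^4 = 1/4096.
The series is valid for |w/d| < 1, i.e. |z − z₀| < |d|.
Radius of convergence: R = |8 − z₀| = |8| = 8 (distance from z₀ to the singularity z = 8).

c_0 = 1/8, c_1 = 1/64, c_2 = 1/512, c_3 = 1/4096; R = 8.


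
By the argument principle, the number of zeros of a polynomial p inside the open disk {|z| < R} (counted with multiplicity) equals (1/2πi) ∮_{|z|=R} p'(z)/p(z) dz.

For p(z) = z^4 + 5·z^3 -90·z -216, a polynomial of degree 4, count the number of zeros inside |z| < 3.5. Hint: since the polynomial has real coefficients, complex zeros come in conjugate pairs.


The zeros of p are: 4, (-3 + 3i), (-3 - 3i), -3.
Their magnitudes are: 4, 4.243, 4.243, 3.
Zeros with |z| < R = 3.5: -3.
Count = 1.
By the argument principle, (1/2πi) ∮_{|z|=R} p'(z)/p(z) dz equals exactly this count.

Number of zeros inside |z| < 3.5: 1.


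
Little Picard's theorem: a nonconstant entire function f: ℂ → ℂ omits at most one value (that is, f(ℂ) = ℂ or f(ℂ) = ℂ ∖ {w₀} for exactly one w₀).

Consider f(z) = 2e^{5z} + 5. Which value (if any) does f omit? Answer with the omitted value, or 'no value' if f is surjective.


Little Picard bounds the complement of f(ℂ) to at most one point.
e^{5z} is never zero on ℂ, so 2·e^{5z} takes every value in ℂ ∖ {0}. Adding 5 shifts the range to ℂ ∖ {5}. Thus f omits exactly the value 5.

Omitted value: 5.


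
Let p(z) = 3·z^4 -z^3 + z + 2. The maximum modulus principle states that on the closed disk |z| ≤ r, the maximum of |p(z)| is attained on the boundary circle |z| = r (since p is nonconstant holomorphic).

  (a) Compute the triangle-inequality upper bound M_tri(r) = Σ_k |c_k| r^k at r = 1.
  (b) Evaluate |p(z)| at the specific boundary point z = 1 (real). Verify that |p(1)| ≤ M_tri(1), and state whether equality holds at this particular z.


Coefficients: c_0 = 2, c_1 = 1, c_2 = 0, c_3 = -1, c_4 = 3. Radius r = 1.
Part (a). Triangle bound: M_tri(r) = Σ_k |c_k| r^k
  = |2|·1^0 + |1|·1^1 + |0|·1^2 + |-1|·1^3 + |3|·1^4
  = 2 + 1 + 0 + 1 + 3 = 7.
This bounds M(r) := max_{|z|=r} |p(z)| from above; equality holds iff all terms c_k z^k can be made to align in phase at a single z on |z|=r.
Part (b). At z = 1 (real, on the circle |z| = r):
  p(1) = (2)·1^0 + (1)·1^1 + (0)·1^2 + (-1)·1^3 + (3)·1^4 = 5.
  |p(1)| = 5.
Check: |p(1)| = 5 ≤ 7 = M_tri(1). ✓ Equality does not hold at z = 1 (the coefficients have mixed signs, so the terms do not all align in phase there).

M_tri(1) = 7; |p(1)| = 5; equality at z=1: no.


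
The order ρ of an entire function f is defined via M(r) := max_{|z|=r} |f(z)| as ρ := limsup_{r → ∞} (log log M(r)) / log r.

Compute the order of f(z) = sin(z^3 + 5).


Write sin(w) = (e^{iw} ± e^{−iw})/(2 or 2i), so |sin(w)| ≤ e^{|w|}. With w = z^3 + 5, |w| ≤ 1r^3 + 5 on |z|=r, giving M(r) ≤ e^{1r^3 + 5} and ρ ≤ 3. For the lower bound, choose z on |z|=r with 1z^3 purely imaginary of modulus 1r^3; then |sin(z^3 + 5)| grows like e^{1r^3}/2, so ρ ≥ 3. Hence ρ = 3.
Therefore ρ = 3.

Order ρ = 3.


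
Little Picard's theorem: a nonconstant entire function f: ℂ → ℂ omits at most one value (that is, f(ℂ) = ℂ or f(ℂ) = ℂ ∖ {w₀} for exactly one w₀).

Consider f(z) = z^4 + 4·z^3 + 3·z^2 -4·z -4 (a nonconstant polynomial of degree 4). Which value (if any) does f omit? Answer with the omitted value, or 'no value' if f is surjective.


Little Picard bounds the complement of f(ℂ) to at most one point.
For every w ∈ ℂ, the equation p(z) − w = 0 is a nonconstant polynomial in z and hence has at least one root by the fundamental theorem of algebra. So p is surjective onto ℂ, omitting no value.

Omitted value: no value.


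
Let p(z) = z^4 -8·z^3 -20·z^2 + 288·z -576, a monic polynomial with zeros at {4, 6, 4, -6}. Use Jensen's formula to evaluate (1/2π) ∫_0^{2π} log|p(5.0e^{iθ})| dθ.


Zeros: -6, 4, 4, 6; r = 5.0.
Inside |z| < r: 4, 4. Outside (|z| ≥ r): -6, 6.
p(0) = -576, so log|p(0)| = log(576) = 6.3561.
Apply Jensen: I(r) = log|p(0)| + Σ_k log(r/|z_k|), summed over zeros inside |z| < r.
  log(r/|z_k|) for z_k = 4: log(5.0/4) = 0.2231
  log(r/|z_k|) for z_k = 4: log(5.0/4) = 0.2231
  Outside zeros (-6, 6) contribute nothing to the Jensen sum.
Sum over inside zeros: 0.4463.
I(r) = log|p(0)| + (inside sum) = 6.3561 + 0.4463 = 6.8024.
Note: since some zeros are outside |z| ≤ r, the simplified n·log(r) form does NOT apply — only the inside zeros contribute.

I(r) ≈ 6.8024.


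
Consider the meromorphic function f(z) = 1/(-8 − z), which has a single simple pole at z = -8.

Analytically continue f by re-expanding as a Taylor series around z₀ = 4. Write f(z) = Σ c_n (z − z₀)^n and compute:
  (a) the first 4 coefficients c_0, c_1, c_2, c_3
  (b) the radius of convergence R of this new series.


Let w = z − z₀, so z = z₀ + w.
Then -8 − z = -8 − (z₀ + w) = (-8 − z₀) − w = -12 − w.
f(z) = 1/(-12 − w) = (1/(-12)) · 1/(1 − w/(-12)) = Σ_{n≥0} w^n / (-12)^(n+1).
So c_n = 1/(-12)^(n+1):
  c_0 = 1/(-12)^1 = -1/12.
  c_1 = 1/(-12)^2 = 1/144.
  c_2 = 1/(-12)^3 = -1/1728.
  c_3 = 1/(-12)^4 = 1/20736.
The series is valid for |w/d| < 1, i.e. |z − z₀| < |d|.
Radius of convergence: R = |-8 − z₀| = |-12| = 12 (distance from z₀ to the singularity z = -8).

c_0 = -1/12, c_1 = 1/144, c_2 = -1/1728, c_3 = 1/20736; R = 12.


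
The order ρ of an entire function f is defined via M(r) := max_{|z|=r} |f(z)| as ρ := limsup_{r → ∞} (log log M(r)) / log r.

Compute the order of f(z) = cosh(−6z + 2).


cosh(w) is a linear combination of e^{iw} and e^{−iw} (or e^w, e^{−w} in the hyperbolic case), so |cosh(w)| ≤ e^{|w|}. With w = −6z + 2, |w| ≤ 6|z| + 2 = 6r + 2 on |z| = r, giving M(r) ≤ e^{6r + 2}, so ρ ≤ 1. On a suitable ray (z = it for sin/cos; z = t for sinh/cosh, t real → ∞), |cosh(−6z + 2)| grows like e^{6|t|}/2, so ρ ≥ 1. Hence ρ = 1.
Therefore ρ = 1.

Order ρ = 1.


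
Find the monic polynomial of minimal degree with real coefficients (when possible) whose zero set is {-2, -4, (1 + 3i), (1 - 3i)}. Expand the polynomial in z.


The polynomial is p(z) = ∏_{α ∈ S} (z − α), where S = {-2, -4, (1 + 3i), (1 - 3i)}.
Expanding the product yields: p(z) = z^4 + 4·z^3 + 6·z^2 + 44·z + 80.
Note conjugate pairs combine to real quadratics: (z − (1+3i))(z − (1−3i)) = z² − 2z + 10.
The resulting polynomial has degree 4 and real coefficients as required.

p(z) = z^4 + 4·z^3 + 6·z^2 + 44·z + 80.


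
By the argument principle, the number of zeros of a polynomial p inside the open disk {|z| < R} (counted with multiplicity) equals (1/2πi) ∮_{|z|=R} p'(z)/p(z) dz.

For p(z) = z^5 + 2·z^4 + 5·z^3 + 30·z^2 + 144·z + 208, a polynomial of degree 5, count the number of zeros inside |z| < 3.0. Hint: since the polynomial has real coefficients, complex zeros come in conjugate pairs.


The zeros of p are: (-2 + 2i), (-2 - 2i), (2 + 3i), (2 - 3i), -2.
Their magnitudes are: 2.828, 2.828, 3.606, 3.606, 2.
Zeros with |z| < R = 3.0: (-2 + 2i), (-2 - 2i), -2.
Count = 3.
By the argument principle, (1/2πi) ∮_{|z|=R} p'(z)/p(z) dz equals exactly this count.

Number of zeros inside |z| < 3.0: 3.


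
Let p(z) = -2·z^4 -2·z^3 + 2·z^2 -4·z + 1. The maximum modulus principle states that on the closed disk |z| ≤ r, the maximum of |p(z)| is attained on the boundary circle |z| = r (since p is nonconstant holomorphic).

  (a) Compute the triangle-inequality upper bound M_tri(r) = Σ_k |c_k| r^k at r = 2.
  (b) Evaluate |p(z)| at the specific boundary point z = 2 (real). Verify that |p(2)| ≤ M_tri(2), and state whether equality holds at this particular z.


Coefficients: c_0 = 1, c_1 = -4, c_2 = 2, c_3 = -2, c_4 = -2. Radius r = 2.
Part (a). Triangle bound: M_tri(r) = Σ_k |c_k| r^k
  = |1|·2^0 + |-4|·2^1 + |2|·2^2 + |-2|·2^3 + |-2|·2^4
  = 1 + 8 + 8 + 16 + 32 = 65.
This bounds M(r) := max_{|z|=r} |p(z)| from above; equality holds iff all terms c_k z^k can be made to align in phase at a single z on |z|=r.
Part (b). At z = 2 (real, on the circle |z| = r):
  p(2) = (1)·2^0 + (-4)·2^1 + (2)·2^2 + (-2)·2^3 + (-2)·2^4 = -47.
  |p(2)| = 47.
Check: |p(2)| = 47 ≤ 65 = M_tri(2). ✓ Equality does not hold at z = 2 (the coefficients have mixed signs, so the terms do not all align in phase there).

M_tri(2) = 65; |p(2)| = 47; equality at z=2: no.


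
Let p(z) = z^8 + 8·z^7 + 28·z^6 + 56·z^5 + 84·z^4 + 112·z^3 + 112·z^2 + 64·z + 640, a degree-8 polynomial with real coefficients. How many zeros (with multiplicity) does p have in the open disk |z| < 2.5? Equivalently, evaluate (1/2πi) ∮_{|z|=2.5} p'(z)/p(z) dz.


The zeros of p are: (0 + 2i), (0 - 2i), (-3 + 1i), (-3 - 1i), (1 + 1i), (1 - 1i), (-2 + 2i), (-2 - 2i).
Their magnitudes are: 2, 2, 3.162, 3.162, 1.414, 1.414, 2.828, 2.828.
Zeros with |z| < R = 2.5: (0 + 2i), (0 - 2i), (1 + 1i), (1 - 1i).
Count = 4.
By the argument principle, (1/2πi) ∮_{|z|=R} p'(z)/p(z) dz equals exactly this count.

Number of zeros inside |z| < 2.5: 4.


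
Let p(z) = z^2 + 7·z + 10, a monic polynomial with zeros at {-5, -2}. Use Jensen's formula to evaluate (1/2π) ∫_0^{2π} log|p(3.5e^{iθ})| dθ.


Zeros: -5, -2; r = 3.5.
Inside |z| < r: -2. Outside (|z| ≥ r): -5.
p(0) = 10, so log|p(0)| = log(10) = 2.3026.
Apply Jensen: I(r) = log|p(0)| + Σ_k log(r/|z_k|), summed over zeros inside |z| < r.
  log(r/|z_k|) for z_k = -2: log(3.5/2) = 0.5596
  Outside zeros (-5) contribute nothing to the Jensen sum.
Sum over inside zeros: 0.5596.
I(r) = log|p(0)| + (inside sum) = 2.3026 + 0.5596 = 2.8622.
Note: since some zeros are outside |z| ≤ r, the simplified n·log(r) form does NOT apply — only the inside zeros contribute.

I(r) ≈ 2.8622.


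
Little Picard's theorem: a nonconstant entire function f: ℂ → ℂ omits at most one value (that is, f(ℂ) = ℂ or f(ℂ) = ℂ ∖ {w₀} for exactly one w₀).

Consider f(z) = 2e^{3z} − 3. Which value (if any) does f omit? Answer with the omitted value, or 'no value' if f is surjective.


Little Picard bounds the complement of f(ℂ) to at most one point.
e^{3z} is never zero on ℂ, so 2·e^{3z} takes every value in ℂ ∖ {0}. Adding -3 shifts the range to ℂ ∖ {-3}. Thus f omits exactly the value -3.

Omitted value: -3.


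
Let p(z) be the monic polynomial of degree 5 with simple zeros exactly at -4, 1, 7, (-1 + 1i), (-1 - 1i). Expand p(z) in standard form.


The polynomial is p(z) = ∏_{α ∈ S} (z − α), where S = {-4, 1, 7, (-1 + 1i), (-1 - 1i)}.
Expanding the product yields: p(z) = z^5 -2·z^4 -31·z^3 -30·z^2 + 6·z + 56.
Note conjugate pairs combine to real quadratics: (z − (-1+1i))(z − (-1−1i)) = z² + 2z + 2.
The resulting polynomial has degree 5 and real coefficients as required.

p(z) = z^5 -2·z^4 -31·z^3 -30·z^2 + 6·z + 56.


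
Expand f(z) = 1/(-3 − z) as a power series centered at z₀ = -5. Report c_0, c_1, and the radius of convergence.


Let w = z − z₀, so z = z₀ + w.
Then -3 − z = -3 − (z₀ + w) = (-3 − z₀) − w = 2 − w.
f(z) = 1/(2 − w) = (1/(2)) · 1/(1 − w/(2)) = Σ_{n≥0} w^n / (2)^(n+1).
So c_n = 1/(2)^(n+1):
  c_0 = 1/(2)^1 = 1/2.
  c_1 = 1/(2)^2 = 1/4.
The series is valid for |w/d| < 1, i.e. |z − z₀| < |d|.
Radius of convergence: R = |-3 − z₀| = |2| = 2 (distance from z₀ to the singularity z = -3).

c_0 = 1/2, c_1 = 1/4; R = 2.


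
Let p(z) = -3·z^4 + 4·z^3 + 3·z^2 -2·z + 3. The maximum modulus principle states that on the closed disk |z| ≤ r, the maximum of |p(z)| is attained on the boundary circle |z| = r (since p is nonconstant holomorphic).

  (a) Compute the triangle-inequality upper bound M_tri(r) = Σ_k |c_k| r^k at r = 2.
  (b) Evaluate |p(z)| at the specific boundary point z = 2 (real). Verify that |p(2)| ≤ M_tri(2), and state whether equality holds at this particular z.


Coefficients: c_0 = 3, c_1 = -2, c_2 = 3, c_3 = 4, c_4 = -3. Radius r = 2.
Part (a). Triangle bound: M_tri(r) = Σ_k |c_k| r^k
  = |3|·2^0 + |-2|·2^1 + |3|·2^2 + |4|·2^3 + |-3|·2^4
  = 3 + 4 + 12 + 32 + 48 = 99.
This bounds M(r) := max_{|z|=r} |p(z)| from above; equality holds iff all terms c_k z^k can be made to align in phase at a single z on |z|=r.
Part (b). At z = 2 (real, on the circle |z| = r):
  p(2) = (3)·2^0 + (-2)·2^1 + (3)·2^2 + (4)·2^3 + (-3)·2^4 = -5.
  |p(2)| = 5.
Check: |p(2)| = 5 ≤ 99 = M_tri(2). ✓ Equality does not hold at z = 2 (the coefficients have mixed signs, so the terms do not all align in phase there).

M_tri(2) = 99; |p(2)| = 5; equality at z=2: no.


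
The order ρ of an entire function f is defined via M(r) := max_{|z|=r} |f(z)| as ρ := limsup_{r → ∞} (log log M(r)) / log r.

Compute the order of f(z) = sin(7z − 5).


sin(w) is a linear combination of e^{iw} and e^{−iw} (or e^w, e^{−w} in the hyperbolic case), so |sin(w)| ≤ e^{|w|}. With w = 7z − 5, |w| ≤ 7|z| + 5 = 7r + 5 on |z| = r, giving M(r) ≤ e^{7r + 5}, so ρ ≤ 1. On a suitable ray (z = it for sin/cos; z = t for sinh/cosh, t real → ∞), |sin(7z − 5)| grows like e^{7|t|}/2, so ρ ≥ 1. Hence ρ = 1.
Therefore ρ = 1.

Order ρ = 1.


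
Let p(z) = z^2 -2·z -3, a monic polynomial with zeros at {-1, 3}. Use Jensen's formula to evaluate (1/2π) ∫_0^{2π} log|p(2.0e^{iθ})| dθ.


Zeros: -1, 3; r = 2.0.
Inside |z| < r: -1. Outside (|z| ≥ r): 3.
p(0) = -3, so log|p(0)| = log(3) = 1.0986.
Apply Jensen: I(r) = log|p(0)| + Σ_k log(r/|z_k|), summed over zeros inside |z| < r.
  log(r/|z_k|) for z_k = -1: log(2.0/1) = 0.6931
  Outside zeros (3) contribute nothing to the Jensen sum.
Sum over inside zeros: 0.6931.
I(r) = log|p(0)| + (inside sum) = 1.0986 + 0.6931 = 1.7918.
Note: since some zeros are outside |z| ≤ r, the simplified n·log(r) form does NOT apply — only the inside zeros contribute.

I(r) ≈ 1.7918.


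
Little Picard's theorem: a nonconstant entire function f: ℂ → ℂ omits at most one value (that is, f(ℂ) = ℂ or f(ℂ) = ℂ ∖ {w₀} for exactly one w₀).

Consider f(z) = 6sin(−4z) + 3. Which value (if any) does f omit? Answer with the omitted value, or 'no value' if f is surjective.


Little Picard bounds the complement of f(ℂ) to at most one point.
sin is entire and surjective onto ℂ: for every w ∈ ℂ, sin(ζ) = w has a solution ζ ∈ ℂ (e.g., via the complex inverse arcsin). With ζ = −4z this gives z = ζ/(-4). Then 6·sin(−4z) takes every value in 6·ℂ = ℂ, and adding 3 is a bijection of ℂ. So f is surjective and omits no value. (Note: only on the real line is sin bounded by [−1, 1].)

Omitted value: no value.


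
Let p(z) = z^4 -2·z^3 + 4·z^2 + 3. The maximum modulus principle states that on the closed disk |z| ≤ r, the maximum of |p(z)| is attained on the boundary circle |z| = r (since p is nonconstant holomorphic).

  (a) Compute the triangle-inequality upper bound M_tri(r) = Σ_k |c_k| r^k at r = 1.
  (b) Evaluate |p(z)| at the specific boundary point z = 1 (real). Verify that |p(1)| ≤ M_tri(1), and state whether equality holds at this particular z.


Coefficients: c_0 = 3, c_1 = 0, c_2 = 4, c_3 = -2, c_4 = 1. Radius r = 1.
Part (a). Triangle bound: M_tri(r) = Σ_k |c_k| r^k
  = |3|·1^0 + |0|·1^1 + |4|·1^2 + |-2|·1^3 + |1|·1^4
  = 3 + 0 + 4 + 2 + 1 = 10.
This bounds M(r) := max_{|z|=r} |p(z)| from above; equality holds iff all terms c_k z^k can be made to align in phase at a single z on |z|=r.
Part (b). At z = 1 (real, on the circle |z| = r):
  p(1) = (3)·1^0 + (0)·1^1 + (4)·1^2 + (-2)·1^3 + (1)·1^4 = 6.
  |p(1)| = 6.
Check: |p(1)| = 6 ≤ 10 = M_tri(1). ✓ Equality does not hold at z = 1 (the coefficients have mixed signs, so the terms do not all align in phase there).

M_tri(1) = 10; |p(1)| = 6; equality at z=1: no.


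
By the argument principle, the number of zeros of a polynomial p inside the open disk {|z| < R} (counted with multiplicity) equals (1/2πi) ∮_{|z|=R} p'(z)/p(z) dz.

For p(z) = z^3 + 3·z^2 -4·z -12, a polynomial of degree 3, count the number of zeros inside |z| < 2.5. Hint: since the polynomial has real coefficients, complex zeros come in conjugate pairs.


The zeros of p are: 2, -3, -2.
Their magnitudes are: 2, 3, 2.
Zeros with |z| < R = 2.5: 2, -2.
Count = 2.
By the argument principle, (1/2πi) ∮_{|z|=R} p'(z)/p(z) dz equals exactly this count.

Number of zeros inside |z| < 2.5: 2.


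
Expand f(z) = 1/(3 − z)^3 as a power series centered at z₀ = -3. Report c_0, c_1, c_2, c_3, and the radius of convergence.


Let w = z − z₀, so z = z₀ + w.
Then 3 − z = 3 − (z₀ + w) = (3 − z₀) − w = 6 − w.
f(z) = 1/(6 − w)^3 = (1/(6)^3) · (1 − w/(6))^{−3}.
By the binomial series (1−u)^{−3} = Σ_{n≥0} C(n+2, 2) u^n for |u|<1, with u = w/(6):
  c_n = C(n+2, 2) / (6)^(n+3).
  c_0 = 1/(6)^3 = 1/216.
  c_1 = 3/(6)^4 = 1/432.
  c_2 = 6/(6)^5 = 1/1296.
  c_3 = 10/(6)^6 = 5/23328.
The series is valid for |w/d| < 1, i.e. |z − z₀| < |d|.
Radius of convergence: R = |3 − z₀| = |6| = 6 (distance from z₀ to the singularity z = 3).

c_0 = 1/216, c_1 = 1/432, c_2 = 1/1296, c_3 = 5/23328; R = 6.


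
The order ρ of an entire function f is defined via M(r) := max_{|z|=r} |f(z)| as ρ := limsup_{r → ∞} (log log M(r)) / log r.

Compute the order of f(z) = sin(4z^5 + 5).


Write sin(w) = (e^{iw} ± e^{−iw})/(2 or 2i), so |sin(w)| ≤ e^{|w|}. With w = 4z^5 + 5, |w| ≤ 4r^5 + 5 on |z|=r, giving M(r) ≤ e^{4r^5 + 5} and ρ ≤ 5. For the lower bound, choose z on |z|=r with 4z^5 purely imaginary of modulus 4r^5; then |sin(4z^5 + 5)| grows like e^{4r^5}/2, so ρ ≥ 5. Hence ρ = 5.
Therefore ρ = 5.

Order ρ = 5.


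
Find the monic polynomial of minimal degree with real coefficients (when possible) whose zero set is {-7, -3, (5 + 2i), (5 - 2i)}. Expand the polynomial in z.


The polynomial is p(z) = ∏_{α ∈ S} (z − α), where S = {-7, -3, (5 + 2i), (5 - 2i)}.
Expanding the product yields: p(z) = z^4 -50·z^2 + 80·z + 609.
Note conjugate pairs combine to real quadratics: (z − (5+2i))(z − (5−2i)) = z² − 10z + 29.
The resulting polynomial has degree 4 and real coefficients as required.

p(z) = z^4 -50·z^2 + 80·z + 609.


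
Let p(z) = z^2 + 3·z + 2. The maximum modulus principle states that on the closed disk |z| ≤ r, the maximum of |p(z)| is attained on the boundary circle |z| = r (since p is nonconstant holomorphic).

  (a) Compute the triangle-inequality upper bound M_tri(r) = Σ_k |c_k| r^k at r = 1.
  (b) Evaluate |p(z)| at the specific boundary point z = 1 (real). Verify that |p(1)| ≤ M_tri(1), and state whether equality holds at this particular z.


Coefficients: c_0 = 2, c_1 = 3, c_2 = 1. Radius r = 1.
Part (a). Triangle bound: M_tri(r) = Σ_k |c_k| r^k
  = |2|·1^0 + |3|·1^1 + |1|·1^2
  = 2 + 3 + 1 = 6.
This bounds M(r) := max_{|z|=r} |p(z)| from above; equality holds iff all terms c_k z^k can be made to align in phase at a single z on |z|=r.
Part (b). At z = 1 (real, on the circle |z| = r):
  p(1) = (2)·1^0 + (3)·1^1 + (1)·1^2 = 6.
  |p(1)| = 6.
Since all nonzero coefficients share the same sign, |p(1)| = 6 = M_tri(1); the triangle bound is attained at z = 1, so in fact M(r) = 6.

M_tri(1) = 6; |p(1)| = 6; equality at z=1: yes.


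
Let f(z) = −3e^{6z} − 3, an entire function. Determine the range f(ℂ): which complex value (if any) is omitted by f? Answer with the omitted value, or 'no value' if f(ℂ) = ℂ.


Little Picard bounds the complement of f(ℂ) to at most one point.
e^{6z} is never zero on ℂ, so -3·e^{6z} takes every value in ℂ ∖ {0}. Adding -3 shifts the range to ℂ ∖ {-3}. Thus f omits exactly the value -3.

Omitted value: -3.


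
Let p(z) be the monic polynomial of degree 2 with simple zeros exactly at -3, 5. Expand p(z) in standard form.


The polynomial is p(z) = ∏_{α ∈ S} (z − α), where S = {-3, 5}.
Expanding the product yields: p(z) = z^2 -2·z -15.
The resulting polynomial has degree 2 and real coefficients as required.

p(z) = z^2 -2·z -15.


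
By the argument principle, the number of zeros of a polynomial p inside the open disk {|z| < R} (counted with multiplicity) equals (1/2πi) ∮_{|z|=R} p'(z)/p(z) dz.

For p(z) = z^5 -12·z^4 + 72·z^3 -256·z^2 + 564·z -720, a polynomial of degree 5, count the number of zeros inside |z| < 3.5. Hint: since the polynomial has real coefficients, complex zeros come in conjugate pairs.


The zeros of p are: (3 + 3i), (3 - 3i), 4, (1 + 3i), (1 - 3i).
Their magnitudes are: 4.243, 4.243, 4, 3.162, 3.162.
Zeros with |z| < R = 3.5: (1 + 3i), (1 - 3i).
Count = 2.
By the argument principle, (1/2πi) ∮_{|z|=R} p'(z)/p(z) dz equals exactly this count.

Number of zeros inside |z| < 3.5: 2.


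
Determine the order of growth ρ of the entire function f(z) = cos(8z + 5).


cos(w) is a linear combination of e^{iw} and e^{−iw} (or e^w, e^{−w} in the hyperbolic case), so |cos(w)| ≤ e^{|w|}. With w = 8z + 5, |w| ≤ 8|z| + 5 = 8r + 5 on |z| = r, giving M(r) ≤ e^{8r + 5}, so ρ ≤ 1. On a suitable ray (z = it for sin/cos; z = t for sinh/cosh, t real → ∞), |cos(8z + 5)| grows like e^{8|t|}/2, so ρ ≥ 1. Hence ρ = 1.
Therefore ρ = 1.

Order ρ = 1.


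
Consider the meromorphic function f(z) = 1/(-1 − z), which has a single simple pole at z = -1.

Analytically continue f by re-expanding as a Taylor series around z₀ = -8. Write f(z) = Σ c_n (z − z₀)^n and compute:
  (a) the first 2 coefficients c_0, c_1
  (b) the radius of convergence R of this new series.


Let w = z − z₀, so z = z₀ + w.
Then -1 − z = -1 − (z₀ + w) = (-1 − z₀) − w = 7 − w.
f(z) = 1/(7 − w) = (1/(7)) · 1/(1 − w/(7)) = Σ_{n≥0} w^n / (7)^(n+1).
So c_n = 1/(7)^(n+1):
  c_0 = 1/(7)^1 = 1/7.
  c_1 = 1/(7)^2 = 1/49.
The series is valid for |w/d| < 1, i.e. |z − z₀| < |d|.
Radius of convergence: R = |-1 − z₀| = |7| = 7 (distance from z₀ to the singularity z = -1).

c_0 = 1/7, c_1 = 1/49; R = 7.
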